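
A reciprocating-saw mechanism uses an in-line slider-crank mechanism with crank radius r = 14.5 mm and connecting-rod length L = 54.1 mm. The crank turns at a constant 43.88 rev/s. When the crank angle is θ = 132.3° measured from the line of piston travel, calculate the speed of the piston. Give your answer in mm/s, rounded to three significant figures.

ω = 2π·43.9 = 275.7 rad/s
For an in-line slider-crank, x = r cosθ + √(L² − r² sin²θ), so v = −rω sinθ·[1 + r cosθ/√(L² − r² sin²θ)].
With r = 0.0145 m, L = 0.0541 m, θ = 132.3°: √(L² − r² sin²θ) = 0.053026 m.
v = −0.0145·275.7·0.73963·[1 + 0.0145·-0.67301/0.053026] = -2.4127 m/s.
|v| = 2.4127 m/s = 2412.7 mm/s.

2410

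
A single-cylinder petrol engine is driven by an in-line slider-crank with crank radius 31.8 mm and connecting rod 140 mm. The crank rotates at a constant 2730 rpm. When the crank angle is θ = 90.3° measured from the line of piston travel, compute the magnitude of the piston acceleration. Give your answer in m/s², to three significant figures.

ω = 2π·2730/60 = 285.9 rad/s
x(θ) = r cosθ + √(L² − r² sin²θ); with ω constant, a = ω²·d²x/dθ².
d²x/dθ² = −r cosθ − r²(cos2θ)/√u − r⁴ sin²2θ/(4u^{3/2}),  u = L² − r² sin²θ = 0.0185888 m².
Substituting r = 0.0318 m, L = 0.14 m, θ = 90.3°: d²x/dθ² = +0.0075831 m.
a = ω²·d²x/dθ² = (285.9)²·(+0.0075831) = +619.77 m/s²;  |a| = 619.77 m/s².

620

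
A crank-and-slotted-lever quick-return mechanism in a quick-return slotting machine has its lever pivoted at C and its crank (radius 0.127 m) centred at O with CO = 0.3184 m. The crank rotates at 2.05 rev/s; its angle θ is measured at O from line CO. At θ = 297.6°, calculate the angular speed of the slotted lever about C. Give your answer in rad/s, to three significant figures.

ω = 12.88 rad/s (from 2.05 rev/s).
Crank pin A relative to C: A = (d + r cosθ, r sinθ); lever angle φ = atan2(r sinθ, d + r cosθ).
Differentiating tanφ: φ̇ = rω(d cosθ + r)/(d² + r² + 2dr cosθ).
d² + r² + 2dr cosθ = |CA|² = 0.154976 m²;  d cosθ + r = +0.27451 m.
|ω_lever| = |0.127·12.88·+0.27451| / 0.154976 = 2.8976 rad/s.

2.90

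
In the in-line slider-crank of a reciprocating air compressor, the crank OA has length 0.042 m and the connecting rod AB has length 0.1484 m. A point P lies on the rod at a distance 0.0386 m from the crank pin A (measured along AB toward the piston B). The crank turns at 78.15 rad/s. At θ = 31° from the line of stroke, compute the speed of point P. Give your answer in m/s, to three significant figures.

ω = 78.15 rad/s.  Crank-pin speed |V_A| = rω = 3.2823 m/s, perpendicular to OA.
Rod angle: sinφ = −(r/L) sinθ ⇒ φ = -8.382°; ω_rod = −rω cosθ/√(L²−r²sin²θ) = -19.163 rad/s.
V_P = V_A + ω_rod × AP, with AP = 0.0386 m along the rod.
Components: V_Px = −rω sinθ − a·ω_rod·sinφ = -1.7983 m/s;  V_Py = rω cosθ + a·ω_rod·cosφ = +2.0817 m/s.
|V_P| = √(V_Px² + V_Py²) = 2.7509 m/s.

2.75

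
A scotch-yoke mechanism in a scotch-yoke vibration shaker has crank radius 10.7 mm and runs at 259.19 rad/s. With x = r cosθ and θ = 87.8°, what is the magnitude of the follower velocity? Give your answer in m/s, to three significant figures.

ω = 259.2 rad/s
x = r cosθ ⇒ ẋ = −rω sinθ.
|v| = rω|sinθ| = 0.0107·259.2·|sin 87.8°| = 2.7713 m/s.

2.77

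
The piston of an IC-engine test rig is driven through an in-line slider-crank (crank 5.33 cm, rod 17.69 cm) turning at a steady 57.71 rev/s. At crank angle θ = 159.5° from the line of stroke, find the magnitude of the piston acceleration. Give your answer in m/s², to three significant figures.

4940

ω = 2π·57.7 = 362.6 rad/s
x(θ) = r cosθ + √(L² − r² sin²θ); with ω constant, a = ω²·d²x/dθ².
d²x/dθ² = −r cosθ − r²(cos2θ)/√u − r⁴ sin²2θ/(4u^{3/2}),  u = L² − r² sin²θ = 0.0309452 m².
Substituting r = 0.0533 m, L = 0.1769 m, θ = 159.5°: d²x/dθ² = +0.037577 m.
a = ω²·d²x/dθ² = (362.6)²·(+0.037577) = +4940.6 m/s²;  |a| = 4940.6 m/s².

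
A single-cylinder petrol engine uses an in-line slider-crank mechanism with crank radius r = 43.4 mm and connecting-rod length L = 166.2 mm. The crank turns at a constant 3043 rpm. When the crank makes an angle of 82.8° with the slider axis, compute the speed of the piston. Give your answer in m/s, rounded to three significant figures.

14.2

ω = 2π·3043/60 = 318.7 rad/s
For an in-line slider-crank, x = r cosθ + √(L² − r² sin²θ), so v = −rω sinθ·[1 + r cosθ/√(L² − r² sin²θ)].
With r = 0.0434 m, L = 0.1662 m, θ = 82.8°: √(L² − r² sin²θ) = 0.16053 m.
v = −0.0434·318.7·0.99211·[1 + 0.0434·0.12533/0.16053] = -14.186 m/s.
|v| = 14.186 m/s.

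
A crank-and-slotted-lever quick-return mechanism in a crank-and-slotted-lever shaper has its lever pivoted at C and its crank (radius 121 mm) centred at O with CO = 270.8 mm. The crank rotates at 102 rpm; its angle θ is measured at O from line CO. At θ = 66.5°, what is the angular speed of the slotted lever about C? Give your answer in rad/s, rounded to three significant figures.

ω = 10.68 rad/s (from 102 rpm).
Crank pin A relative to C: A = (d + r cosθ, r sinθ); lever angle φ = atan2(r sinθ, d + r cosθ).
Differentiating tanφ: φ̇ = rω(d cosθ + r)/(d² + r² + 2dr cosθ).
d² + r² + 2dr cosθ = |CA|² = 0.114105 m²;  d cosθ + r = +0.22898 m.
|ω_lever| = |0.121·10.68·+0.22898| / 0.114105 = 2.5936 rad/s.

2.59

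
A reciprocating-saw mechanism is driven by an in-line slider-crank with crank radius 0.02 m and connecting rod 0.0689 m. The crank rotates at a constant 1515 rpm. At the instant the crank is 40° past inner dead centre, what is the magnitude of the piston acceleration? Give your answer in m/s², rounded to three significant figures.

415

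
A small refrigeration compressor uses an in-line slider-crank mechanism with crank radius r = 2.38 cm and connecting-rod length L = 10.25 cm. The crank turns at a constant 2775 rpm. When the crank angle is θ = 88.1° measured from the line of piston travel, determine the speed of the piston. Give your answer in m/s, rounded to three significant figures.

ω = 2π·2775/60 = 290.6 rad/s
For an in-line slider-crank, x = r cosθ + √(L² − r² sin²θ), so v = −rω sinθ·[1 + r cosθ/√(L² − r² sin²θ)].
With r = 0.0238 m, L = 0.1025 m, θ = 88.1°: √(L² − r² sin²θ) = 0.099702 m.
v = −0.0238·290.6·0.99945·[1 + 0.0238·0.03316/0.099702] = -6.9671 m/s.
|v| = 6.9671 m/s.

6.97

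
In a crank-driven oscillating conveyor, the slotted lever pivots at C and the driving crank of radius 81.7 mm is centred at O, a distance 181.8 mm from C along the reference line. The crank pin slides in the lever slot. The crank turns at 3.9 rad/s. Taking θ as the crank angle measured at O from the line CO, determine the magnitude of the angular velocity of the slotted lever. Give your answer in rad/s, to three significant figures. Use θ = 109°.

0.239

ω = 3.9 rad/s
Crank pin A relative to C: A = (d + r cosθ, r sinθ); lever angle φ = atan2(r sinθ, d + r cosθ).
Differentiating tanφ: φ̇ = rω(d cosθ + r)/(d² + r² + 2dr cosθ).
d² + r² + 2dr cosθ = |CA|² = 0.0300548 m²;  d cosθ + r = +0.022512 m.
|ω_lever| = |0.0817·3.9·+0.022512| / 0.0300548 = 0.23866 rad/s.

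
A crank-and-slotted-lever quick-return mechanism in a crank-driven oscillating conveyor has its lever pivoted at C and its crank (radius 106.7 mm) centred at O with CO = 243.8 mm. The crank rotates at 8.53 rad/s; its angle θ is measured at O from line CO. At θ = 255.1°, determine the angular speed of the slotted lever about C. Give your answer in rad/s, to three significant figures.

0.697

ω = 8.53 rad/s
Crank pin A relative to C: A = (d + r cosθ, r sinθ); lever angle φ = atan2(r sinθ, d + r cosθ).
Differentiating tanφ: φ̇ = rω(d cosθ + r)/(d² + r² + 2dr cosθ).
d² + r² + 2dr cosθ = |CA|² = 0.0574455 m²;  d cosθ + r = +0.044011 m.
|ω_lever| = |0.1067·8.53·+0.044011| / 0.0574455 = 0.6973 rad/s.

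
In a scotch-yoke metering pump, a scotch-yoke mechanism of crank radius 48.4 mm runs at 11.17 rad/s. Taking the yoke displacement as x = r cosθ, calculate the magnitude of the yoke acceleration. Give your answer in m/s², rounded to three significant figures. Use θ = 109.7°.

2.04

ω = 11.17 rad/s
x = r cosθ ⇒ ẍ = −rω² cosθ (ω constant).
|a| = rω²|cosθ| = 0.0484·(11.17)²·|cos 109.7°| = 2.0357 m/s².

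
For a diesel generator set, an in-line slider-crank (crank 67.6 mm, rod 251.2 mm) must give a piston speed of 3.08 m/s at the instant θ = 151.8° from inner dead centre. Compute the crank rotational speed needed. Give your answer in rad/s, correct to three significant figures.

For an in-line slider-crank, |v_piston| = rω|sinθ|·[1 + r cosθ/√(L² − r² sin²θ)].
With r = 0.0676 m, L = 0.2512 m, θ = 151.8°: the bracketed kinematic factor |dx/dθ| = 0.024306 m.
ω = v/|dx/dθ| = 3.08/0.024306 = 126.72 rad/s.

127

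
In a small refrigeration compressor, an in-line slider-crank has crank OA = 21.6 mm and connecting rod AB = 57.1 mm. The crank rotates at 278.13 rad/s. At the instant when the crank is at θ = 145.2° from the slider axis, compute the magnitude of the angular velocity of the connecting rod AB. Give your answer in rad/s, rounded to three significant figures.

88.5

ω = 278.1 rad/s
The rod makes angle φ with the slider axis where L sinφ = r sinθ; differentiating, L cosφ·φ̇ = r ω cosθ.
L cosφ = √(L² − r² sin²θ) = 0.055753 m.
|ω_rod| = r ω |cosθ| / √(L² − r² sin²θ) = 0.0216·278.1·0.82115/0.055753 = 88.481 rad/s.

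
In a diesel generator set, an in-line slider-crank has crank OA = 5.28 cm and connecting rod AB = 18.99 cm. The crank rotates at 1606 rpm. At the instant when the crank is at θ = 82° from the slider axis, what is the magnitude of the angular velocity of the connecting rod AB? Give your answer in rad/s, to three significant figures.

6.77

ω = 168.2 rad/s (converted from 1606 rpm).
The rod makes angle φ with the slider axis where L sinφ = r sinθ; differentiating, L cosφ·φ̇ = r ω cosθ.
L cosφ = √(L² − r² sin²θ) = 0.18256 m.
|ω_rod| = r ω |cosθ| / √(L² − r² sin²θ) = 0.0528·168.2·0.13917/0.18256 = 6.7695 rad/s.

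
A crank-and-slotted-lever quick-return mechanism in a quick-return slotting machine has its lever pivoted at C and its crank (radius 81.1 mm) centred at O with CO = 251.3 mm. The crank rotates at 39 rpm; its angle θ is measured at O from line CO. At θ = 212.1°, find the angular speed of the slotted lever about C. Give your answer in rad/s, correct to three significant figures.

1.24

ω = 4.084 rad/s (from 39 rpm).
Crank pin A relative to C: A = (d + r cosθ, r sinθ); lever angle φ = atan2(r sinθ, d + r cosθ).
Differentiating tanφ: φ̇ = rω(d cosθ + r)/(d² + r² + 2dr cosθ).
d² + r² + 2dr cosθ = |CA|² = 0.0351995 m²;  d cosθ + r = -0.13178 m.
|ω_lever| = |0.0811·4.084·-0.13178| / 0.0351995 = 1.24 rad/s.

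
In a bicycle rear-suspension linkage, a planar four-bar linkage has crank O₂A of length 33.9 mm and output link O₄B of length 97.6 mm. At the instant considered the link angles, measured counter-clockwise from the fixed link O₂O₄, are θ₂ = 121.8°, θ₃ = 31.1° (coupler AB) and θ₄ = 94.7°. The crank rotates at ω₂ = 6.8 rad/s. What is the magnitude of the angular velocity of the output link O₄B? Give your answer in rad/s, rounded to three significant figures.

2.64

ω₂ = 6.8 rad/s
Differentiating the loop-closure r₂e^{iθ₂}+r₃e^{iθ₃}=r₁+r₄e^{iθ₄} gives r₂ω₂e^{iθ₂}+r₃ω₃e^{iθ₃}=r₄ω₄e^{iθ₄}.
Eliminating the other unknown: ω₄ = r₂ω₂ sin(θ₂−θ₃) / [r₄ sin(θ₄−θ₃)].
Numerator sine = +0.99993; denominator sine = +0.89571.
Result = 0.0339·6.8·(+0.99993) / (0.0976·(+0.89571)) = +2.6367 rad/s; magnitude 2.6367 rad/s.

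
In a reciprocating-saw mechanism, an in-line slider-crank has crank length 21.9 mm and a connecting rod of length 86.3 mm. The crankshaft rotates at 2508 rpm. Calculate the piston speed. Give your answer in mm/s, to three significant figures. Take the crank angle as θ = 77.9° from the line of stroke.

ω = 2π·2508/60 = 262.6 rad/s
For an in-line slider-crank, x = r cosθ + √(L² − r² sin²θ), so v = −rω sinθ·[1 + r cosθ/√(L² − r² sin²θ)].
With r = 0.0219 m, L = 0.0863 m, θ = 77.9°: √(L² − r² sin²θ) = 0.083601 m.
v = −0.0219·262.6·0.97778·[1 + 0.0219·0.20962/0.083601] = -5.9328 m/s.
|v| = 5.9328 m/s = 5932.8 mm/s.

5930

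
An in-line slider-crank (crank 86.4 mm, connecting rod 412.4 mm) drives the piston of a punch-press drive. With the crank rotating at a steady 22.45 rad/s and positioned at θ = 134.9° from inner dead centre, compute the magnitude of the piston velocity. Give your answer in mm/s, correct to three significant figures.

ω = 22.45 rad/s
For an in-line slider-crank, x = r cosθ + √(L² − r² sin²θ), so v = −rω sinθ·[1 + r cosθ/√(L² − r² sin²θ)].
With r = 0.0864 m, L = 0.4124 m, θ = 134.9°: √(L² − r² sin²θ) = 0.40783 m.
v = −0.0864·22.45·0.70834·[1 + 0.0864·-0.70587/0.40783] = -1.1685 m/s.
|v| = 1.1685 m/s = 1168.5 mm/s.

1170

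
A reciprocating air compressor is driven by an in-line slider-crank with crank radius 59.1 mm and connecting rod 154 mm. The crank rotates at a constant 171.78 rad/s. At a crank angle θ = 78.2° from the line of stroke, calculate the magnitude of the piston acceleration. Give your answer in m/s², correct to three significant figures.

ω = 171.8 rad/s
x(θ) = r cosθ + √(L² − r² sin²θ); with ω constant, a = ω²·d²x/dθ².
d²x/dθ² = −r cosθ − r²(cos2θ)/√u − r⁴ sin²2θ/(4u^{3/2}),  u = L² − r² sin²θ = 0.0203693 m².
Substituting r = 0.0591 m, L = 0.154 m, θ = 78.2°: d²x/dθ² = +0.010172 m.
a = ω²·d²x/dθ² = (171.8)²·(+0.010172) = +300.17 m/s²;  |a| = 300.17 m/s².

300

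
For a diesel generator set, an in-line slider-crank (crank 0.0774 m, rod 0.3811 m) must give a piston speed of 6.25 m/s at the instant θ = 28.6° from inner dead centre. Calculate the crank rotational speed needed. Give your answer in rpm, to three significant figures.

For an in-line slider-crank, |v_piston| = rω|sinθ|·[1 + r cosθ/√(L² − r² sin²θ)].
With r = 0.0774 m, L = 0.3811 m, θ = 28.6°: the bracketed kinematic factor |dx/dθ| = 0.043689 m.
ω = v/|dx/dθ| = 6.25/0.043689 = 143.06 rad/s.
N = 60ω/(2π) = 1366.1 rpm.

1370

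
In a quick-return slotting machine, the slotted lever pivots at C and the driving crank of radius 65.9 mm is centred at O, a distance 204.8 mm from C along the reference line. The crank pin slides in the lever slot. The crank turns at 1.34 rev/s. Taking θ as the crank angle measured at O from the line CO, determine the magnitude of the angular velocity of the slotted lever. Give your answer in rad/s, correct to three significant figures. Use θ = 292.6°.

ω = 8.419 rad/s (from 1.34 rev/s).
Crank pin A relative to C: A = (d + r cosθ, r sinθ); lever angle φ = atan2(r sinθ, d + r cosθ).
Differentiating tanφ: φ̇ = rω(d cosθ + r)/(d² + r² + 2dr cosθ).
d² + r² + 2dr cosθ = |CA|² = 0.056659 m²;  d cosθ + r = +0.1446 m.
|ω_lever| = |0.0659·8.419·+0.1446| / 0.056659 = 1.4161 rad/s.

1.42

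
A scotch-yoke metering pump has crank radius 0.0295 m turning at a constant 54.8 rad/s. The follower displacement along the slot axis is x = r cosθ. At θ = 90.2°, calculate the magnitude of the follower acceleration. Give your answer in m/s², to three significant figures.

ω = 54.8 rad/s
x = r cosθ ⇒ ẍ = −rω² cosθ (ω constant).
|a| = rω²|cosθ| = 0.0295·(54.8)²·|cos 90.2°| = 0.30924 m/s².

0.309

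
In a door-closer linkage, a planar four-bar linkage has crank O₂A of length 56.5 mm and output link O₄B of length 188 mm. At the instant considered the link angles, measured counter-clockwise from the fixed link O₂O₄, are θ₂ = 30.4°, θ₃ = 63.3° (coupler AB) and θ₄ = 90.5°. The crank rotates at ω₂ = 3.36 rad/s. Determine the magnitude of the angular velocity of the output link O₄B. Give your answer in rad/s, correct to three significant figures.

1.20

ω₂ = 3.36 rad/s
Differentiating the loop-closure r₂e^{iθ₂}+r₃e^{iθ₃}=r₁+r₄e^{iθ₄} gives r₂ω₂e^{iθ₂}+r₃ω₃e^{iθ₃}=r₄ω₄e^{iθ₄}.
Eliminating the other unknown: ω₄ = r₂ω₂ sin(θ₂−θ₃) / [r₄ sin(θ₄−θ₃)].
Numerator sine = -0.54317; denominator sine = +0.45710.
Result = 0.0565·3.36·(-0.54317) / (0.188·(+0.45710)) = -1.1999 rad/s; magnitude 1.1999 rad/s.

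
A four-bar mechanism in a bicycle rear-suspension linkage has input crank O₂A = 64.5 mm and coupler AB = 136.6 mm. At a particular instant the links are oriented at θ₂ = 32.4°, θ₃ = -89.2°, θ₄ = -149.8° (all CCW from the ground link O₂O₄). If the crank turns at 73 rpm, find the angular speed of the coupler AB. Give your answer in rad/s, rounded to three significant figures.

0.159

ω₂ = 7.645 rad/s (from 73 rpm).
Differentiating the loop-closure r₂e^{iθ₂}+r₃e^{iθ₃}=r₁+r₄e^{iθ₄} gives r₂ω₂e^{iθ₂}+r₃ω₃e^{iθ₃}=r₄ω₄e^{iθ₄}.
Eliminating the other unknown: ω₃ = r₂ω₂ sin(θ₄−θ₂) / [r₃ sin(θ₃−θ₄)].
Numerator sine = +0.03839; denominator sine = +0.87121.
Result = 0.0645·7.645·(+0.03839) / (0.1366·(+0.87121)) = +0.15905 rad/s; magnitude 0.15905 rad/s.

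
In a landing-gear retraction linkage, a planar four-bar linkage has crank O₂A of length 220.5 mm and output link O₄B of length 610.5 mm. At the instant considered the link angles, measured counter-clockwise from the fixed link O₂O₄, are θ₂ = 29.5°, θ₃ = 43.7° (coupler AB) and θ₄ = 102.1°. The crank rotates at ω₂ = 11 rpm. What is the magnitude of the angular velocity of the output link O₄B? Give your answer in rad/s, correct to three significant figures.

ω₂ = 1.152 rad/s (from 11 rpm).
Differentiating the loop-closure r₂e^{iθ₂}+r₃e^{iθ₃}=r₁+r₄e^{iθ₄} gives r₂ω₂e^{iθ₂}+r₃ω₃e^{iθ₃}=r₄ω₄e^{iθ₄}.
Eliminating the other unknown: ω₄ = r₂ω₂ sin(θ₂−θ₃) / [r₄ sin(θ₄−θ₃)].
Numerator sine = -0.24531; denominator sine = +0.85173.
Result = 0.2205·1.152·(-0.24531) / (0.6105·(+0.85173)) = -0.11983 rad/s; magnitude 0.11983 rad/s.

0.120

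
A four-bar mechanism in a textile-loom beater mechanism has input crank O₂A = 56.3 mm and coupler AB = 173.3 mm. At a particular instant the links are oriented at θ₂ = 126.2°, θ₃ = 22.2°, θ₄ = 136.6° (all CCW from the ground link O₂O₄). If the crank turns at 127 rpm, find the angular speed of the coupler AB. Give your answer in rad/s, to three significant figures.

0.856

ω₂ = 13.3 rad/s (from 127 rpm).
Differentiating the loop-closure r₂e^{iθ₂}+r₃e^{iθ₃}=r₁+r₄e^{iθ₄} gives r₂ω₂e^{iθ₂}+r₃ω₃e^{iθ₃}=r₄ω₄e^{iθ₄}.
Eliminating the other unknown: ω₃ = r₂ω₂ sin(θ₄−θ₂) / [r₃ sin(θ₃−θ₄)].
Numerator sine = +0.18052; denominator sine = -0.91068.
Result = 0.0563·13.3·(+0.18052) / (0.1733·(-0.91068)) = -0.85644 rad/s; magnitude 0.85644 rad/s.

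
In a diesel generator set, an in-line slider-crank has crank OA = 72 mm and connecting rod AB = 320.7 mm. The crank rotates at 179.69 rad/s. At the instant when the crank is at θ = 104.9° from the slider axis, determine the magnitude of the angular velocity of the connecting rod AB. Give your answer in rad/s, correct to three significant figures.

10.6

ω = 179.7 rad/s
The rod makes angle φ with the slider axis where L sinφ = r sinθ; differentiating, L cosφ·φ̇ = r ω cosθ.
L cosφ = √(L² − r² sin²θ) = 0.31306 m.
|ω_rod| = r ω |cosθ| / √(L² − r² sin²θ) = 0.072·179.7·0.25713/0.31306 = 10.626 rad/s.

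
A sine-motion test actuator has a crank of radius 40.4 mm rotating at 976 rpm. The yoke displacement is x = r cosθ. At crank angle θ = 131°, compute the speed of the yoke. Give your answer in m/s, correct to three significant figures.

3.12

ω = 102.2 rad/s (from 976 rpm).
x = r cosθ ⇒ ẋ = −rω sinθ.
|v| = rω|sinθ| = 0.0404·102.2·|sin 131°| = 3.1163 m/s.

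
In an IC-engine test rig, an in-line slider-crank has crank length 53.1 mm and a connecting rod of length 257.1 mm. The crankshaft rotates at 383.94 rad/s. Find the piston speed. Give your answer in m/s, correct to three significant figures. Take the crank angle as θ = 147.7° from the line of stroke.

ω = 383.9 rad/s
For an in-line slider-crank, x = r cosθ + √(L² − r² sin²θ), so v = −rω sinθ·[1 + r cosθ/√(L² − r² sin²θ)].
With r = 0.0531 m, L = 0.2571 m, θ = 147.7°: √(L² − r² sin²θ) = 0.25553 m.
v = −0.0531·383.9·0.53435·[1 + 0.0531·-0.84526/0.25553] = -8.9804 m/s.
|v| = 8.9804 m/s.

8.98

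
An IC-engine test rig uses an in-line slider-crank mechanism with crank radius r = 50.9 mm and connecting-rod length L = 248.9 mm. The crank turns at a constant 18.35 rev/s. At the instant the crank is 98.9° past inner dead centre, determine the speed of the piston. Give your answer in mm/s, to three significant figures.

ω = 2π·18.4 = 115.3 rad/s
For an in-line slider-crank, x = r cosθ + √(L² − r² sin²θ), so v = −rω sinθ·[1 + r cosθ/√(L² − r² sin²θ)].
With r = 0.0509 m, L = 0.2489 m, θ = 98.9°: √(L² − r² sin²θ) = 0.24377 m.
v = −0.0509·115.3·0.98796·[1 + 0.0509·-0.15471/0.24377] = -5.6106 m/s.
|v| = 5.6106 m/s = 5610.6 mm/s.

5610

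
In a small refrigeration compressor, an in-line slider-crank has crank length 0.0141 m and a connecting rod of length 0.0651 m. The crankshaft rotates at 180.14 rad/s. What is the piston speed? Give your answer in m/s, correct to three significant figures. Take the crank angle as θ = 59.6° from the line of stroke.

ω = 180.1 rad/s
For an in-line slider-crank, x = r cosθ + √(L² − r² sin²θ), so v = −rω sinθ·[1 + r cosθ/√(L² − r² sin²θ)].
With r = 0.0141 m, L = 0.0651 m, θ = 59.6°: √(L² − r² sin²θ) = 0.063954 m.
v = −0.0141·180.1·0.86251·[1 + 0.0141·0.50603/0.063954] = -2.4352 m/s.
|v| = 2.4352 m/s.

2.44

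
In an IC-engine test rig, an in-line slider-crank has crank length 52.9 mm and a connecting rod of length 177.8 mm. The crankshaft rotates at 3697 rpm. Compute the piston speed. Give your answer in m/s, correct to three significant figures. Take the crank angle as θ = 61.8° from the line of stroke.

20.7

ω = 2π·3697/60 = 387.1 rad/s
For an in-line slider-crank, x = r cosθ + √(L² − r² sin²θ), so v = −rω sinθ·[1 + r cosθ/√(L² − r² sin²θ)].
With r = 0.0529 m, L = 0.1778 m, θ = 61.8°: √(L² − r² sin²θ) = 0.17158 m.
v = −0.0529·387.1·0.88130·[1 + 0.0529·0.47255/0.17158] = -20.679 m/s.
|v| = 20.679 m/s.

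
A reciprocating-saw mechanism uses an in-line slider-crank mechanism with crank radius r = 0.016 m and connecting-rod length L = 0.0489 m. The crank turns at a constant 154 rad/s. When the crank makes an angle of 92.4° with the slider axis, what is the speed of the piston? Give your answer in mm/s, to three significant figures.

ω = 154 rad/s
For an in-line slider-crank, x = r cosθ + √(L² − r² sin²θ), so v = −rω sinθ·[1 + r cosθ/√(L² − r² sin²θ)].
With r = 0.016 m, L = 0.0489 m, θ = 92.4°: √(L² − r² sin²θ) = 0.046213 m.
v = −0.016·154·0.99912·[1 + 0.016·-0.04188/0.046213] = -2.4261 m/s.
|v| = 2.4261 m/s = 2426.1 mm/s.

2430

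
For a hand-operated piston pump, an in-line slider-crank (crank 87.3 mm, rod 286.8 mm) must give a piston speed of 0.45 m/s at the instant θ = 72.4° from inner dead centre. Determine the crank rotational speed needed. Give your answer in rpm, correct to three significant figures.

47.1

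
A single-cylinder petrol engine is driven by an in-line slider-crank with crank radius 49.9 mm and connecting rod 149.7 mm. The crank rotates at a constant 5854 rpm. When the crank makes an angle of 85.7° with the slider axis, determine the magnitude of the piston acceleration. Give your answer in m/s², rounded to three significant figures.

ω = 2π·5854/60 = 613 rad/s
x(θ) = r cosθ + √(L² − r² sin²θ); with ω constant, a = ω²·d²x/dθ².
d²x/dθ² = −r cosθ − r²(cos2θ)/√u − r⁴ sin²2θ/(4u^{3/2}),  u = L² − r² sin²θ = 0.0199341 m².
Substituting r = 0.0499 m, L = 0.1497 m, θ = 85.7°: d²x/dθ² = +0.013684 m.
a = ω²·d²x/dθ² = (613)²·(+0.013684) = +5142.5 m/s²;  |a| = 5142.5 m/s².

5140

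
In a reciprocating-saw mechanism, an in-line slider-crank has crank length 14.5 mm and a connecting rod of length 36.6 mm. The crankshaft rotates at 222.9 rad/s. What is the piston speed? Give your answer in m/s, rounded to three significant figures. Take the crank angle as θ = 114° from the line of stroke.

ω = 222.9 rad/s
For an in-line slider-crank, x = r cosθ + √(L² − r² sin²θ), so v = −rω sinθ·[1 + r cosθ/√(L² − r² sin²θ)].
With r = 0.0145 m, L = 0.0366 m, θ = 114°: √(L² − r² sin²θ) = 0.034119 m.
v = −0.0145·222.9·0.91355·[1 + 0.0145·-0.40674/0.034119] = -2.4422 m/s.
|v| = 2.4422 m/s.

2.44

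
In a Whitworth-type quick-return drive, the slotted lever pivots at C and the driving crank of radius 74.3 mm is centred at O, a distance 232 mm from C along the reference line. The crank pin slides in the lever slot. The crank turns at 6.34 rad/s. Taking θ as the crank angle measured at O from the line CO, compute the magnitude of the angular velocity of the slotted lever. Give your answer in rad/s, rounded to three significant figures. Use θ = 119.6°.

ω = 6.34 rad/s
Crank pin A relative to C: A = (d + r cosθ, r sinθ); lever angle φ = atan2(r sinθ, d + r cosθ).
Differentiating tanφ: φ̇ = rω(d cosθ + r)/(d² + r² + 2dr cosθ).
d² + r² + 2dr cosθ = |CA|² = 0.0423157 m²;  d cosθ + r = -0.040295 m.
|ω_lever| = |0.0743·6.34·-0.040295| / 0.0423157 = 0.44856 rad/s.

0.449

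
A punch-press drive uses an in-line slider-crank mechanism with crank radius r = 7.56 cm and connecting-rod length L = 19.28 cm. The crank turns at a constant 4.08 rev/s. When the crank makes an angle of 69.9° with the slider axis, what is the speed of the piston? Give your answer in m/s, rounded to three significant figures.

ω = 2π·4.08 = 25.64 rad/s
For an in-line slider-crank, x = r cosθ + √(L² − r² sin²θ), so v = −rω sinθ·[1 + r cosθ/√(L² − r² sin²θ)].
With r = 0.0756 m, L = 0.1928 m, θ = 69.9°: √(L² − r² sin²θ) = 0.17925 m.
v = −0.0756·25.64·0.93909·[1 + 0.0756·0.34366/0.17925] = -2.0838 m/s.
|v| = 2.0838 m/s.

2.08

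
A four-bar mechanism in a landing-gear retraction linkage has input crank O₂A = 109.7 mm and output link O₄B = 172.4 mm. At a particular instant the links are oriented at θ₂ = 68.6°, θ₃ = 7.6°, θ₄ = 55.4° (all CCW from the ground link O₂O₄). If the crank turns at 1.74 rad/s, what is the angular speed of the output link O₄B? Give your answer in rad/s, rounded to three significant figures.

ω₂ = 1.74 rad/s
Differentiating the loop-closure r₂e^{iθ₂}+r₃e^{iθ₃}=r₁+r₄e^{iθ₄} gives r₂ω₂e^{iθ₂}+r₃ω₃e^{iθ₃}=r₄ω₄e^{iθ₄}.
Eliminating the other unknown: ω₄ = r₂ω₂ sin(θ₂−θ₃) / [r₄ sin(θ₄−θ₃)].
Numerator sine = +0.87462; denominator sine = +0.74080.
Result = 0.1097·1.74·(+0.87462) / (0.1724·(+0.74080)) = +1.3072 rad/s; magnitude 1.3072 rad/s.

1.31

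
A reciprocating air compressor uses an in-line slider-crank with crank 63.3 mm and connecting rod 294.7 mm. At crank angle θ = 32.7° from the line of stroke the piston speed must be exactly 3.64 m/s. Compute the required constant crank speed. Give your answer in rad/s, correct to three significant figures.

For an in-line slider-crank, |v_piston| = rω|sinθ|·[1 + r cosθ/√(L² − r² sin²θ)].
With r = 0.0633 m, L = 0.2947 m, θ = 32.7°: the bracketed kinematic factor |dx/dθ| = 0.04042 m.
ω = v/|dx/dθ| = 3.64/0.04042 = 90.053 rad/s.

90.1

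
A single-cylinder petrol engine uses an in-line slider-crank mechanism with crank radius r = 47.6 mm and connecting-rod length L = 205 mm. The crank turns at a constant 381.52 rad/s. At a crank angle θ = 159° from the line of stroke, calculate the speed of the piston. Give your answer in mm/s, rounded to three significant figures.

5090

ω = 381.5 rad/s
For an in-line slider-crank, x = r cosθ + √(L² − r² sin²θ), so v = −rω sinθ·[1 + r cosθ/√(L² − r² sin²θ)].
With r = 0.0476 m, L = 0.205 m, θ = 159°: √(L² − r² sin²θ) = 0.20429 m.
v = −0.0476·381.5·0.35837·[1 + 0.0476·-0.93358/0.20429] = -5.0924 m/s.
|v| = 5.0924 m/s = 5092.4 mm/s.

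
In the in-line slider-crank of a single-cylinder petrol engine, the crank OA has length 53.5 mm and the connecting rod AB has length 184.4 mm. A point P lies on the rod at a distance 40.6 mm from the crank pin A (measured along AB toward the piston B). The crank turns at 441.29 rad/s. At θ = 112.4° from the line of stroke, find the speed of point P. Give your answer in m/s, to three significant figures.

22.4

ω = 441.3 rad/s.  Crank-pin speed |V_A| = rω = 23.609 m/s, perpendicular to OA.
Rod angle: sinφ = −(r/L) sinθ ⇒ φ = -15.559°; ω_rod = −rω cosθ/√(L²−r²sin²θ) = +50.645 rad/s.
V_P = V_A + ω_rod × AP, with AP = 0.0406 m along the rod.
Components: V_Px = −rω sinθ − a·ω_rod·sinφ = -21.276 m/s;  V_Py = rω cosθ + a·ω_rod·cosφ = -7.0159 m/s.
|V_P| = √(V_Px² + V_Py²) = 22.403 m/s.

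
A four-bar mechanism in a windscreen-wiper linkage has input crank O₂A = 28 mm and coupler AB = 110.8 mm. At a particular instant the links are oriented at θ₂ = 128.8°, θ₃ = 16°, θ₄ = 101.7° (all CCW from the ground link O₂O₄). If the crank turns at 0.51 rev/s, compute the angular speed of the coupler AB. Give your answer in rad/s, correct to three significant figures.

0.370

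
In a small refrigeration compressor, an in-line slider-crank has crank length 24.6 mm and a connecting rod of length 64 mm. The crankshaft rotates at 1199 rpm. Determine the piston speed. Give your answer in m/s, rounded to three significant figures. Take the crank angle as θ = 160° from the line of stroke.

ω = 2π·1199/60 = 125.6 rad/s
For an in-line slider-crank, x = r cosθ + √(L² − r² sin²θ), so v = −rω sinθ·[1 + r cosθ/√(L² − r² sin²θ)].
With r = 0.0246 m, L = 0.064 m, θ = 160°: √(L² − r² sin²θ) = 0.063445 m.
v = −0.0246·125.6·0.34202·[1 + 0.0246·-0.93969/0.063445] = -0.6715 m/s.
|v| = 0.6715 m/s.

0.672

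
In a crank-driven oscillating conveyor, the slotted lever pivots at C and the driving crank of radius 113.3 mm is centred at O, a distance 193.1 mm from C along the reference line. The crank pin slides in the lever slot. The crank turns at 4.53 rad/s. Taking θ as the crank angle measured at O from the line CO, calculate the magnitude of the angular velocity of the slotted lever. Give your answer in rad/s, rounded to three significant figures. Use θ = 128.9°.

ω = 4.53 rad/s
Crank pin A relative to C: A = (d + r cosθ, r sinθ); lever angle φ = atan2(r sinθ, d + r cosθ).
Differentiating tanφ: φ̇ = rω(d cosθ + r)/(d² + r² + 2dr cosθ).
d² + r² + 2dr cosθ = |CA|² = 0.0226471 m²;  d cosθ + r = -0.0079597 m.
|ω_lever| = |0.1133·4.53·-0.0079597| / 0.0226471 = 0.18039 rad/s.

0.180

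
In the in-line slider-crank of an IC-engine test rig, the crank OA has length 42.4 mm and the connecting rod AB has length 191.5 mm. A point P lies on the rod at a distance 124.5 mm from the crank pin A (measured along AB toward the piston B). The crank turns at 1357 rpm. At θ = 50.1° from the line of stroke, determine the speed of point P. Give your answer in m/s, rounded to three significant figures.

5.23

ω = 142.1 rad/s.  Crank-pin speed |V_A| = rω = 6.0252 m/s, perpendicular to OA.
Rod angle: sinφ = −(r/L) sinθ ⇒ φ = -9.780°; ω_rod = −rω cosθ/√(L²−r²sin²θ) = -20.48 rad/s.
V_P = V_A + ω_rod × AP, with AP = 0.1245 m along the rod.
Components: V_Px = −rω sinθ − a·ω_rod·sinφ = -5.0554 m/s;  V_Py = rω cosθ + a·ω_rod·cosφ = +1.3522 m/s.
|V_P| = √(V_Px² + V_Py²) = 5.2332 m/s.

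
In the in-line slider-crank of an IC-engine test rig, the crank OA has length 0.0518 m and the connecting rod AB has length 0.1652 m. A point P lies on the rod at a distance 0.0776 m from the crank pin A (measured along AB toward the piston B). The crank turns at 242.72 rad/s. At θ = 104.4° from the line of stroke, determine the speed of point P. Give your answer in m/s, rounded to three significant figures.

11.8

ω = 242.7 rad/s.  Crank-pin speed |V_A| = rω = 12.573 m/s, perpendicular to OA.
Rod angle: sinφ = −(r/L) sinθ ⇒ φ = -17.680°; ω_rod = −rω cosθ/√(L²−r²sin²θ) = +19.865 rad/s.
V_P = V_A + ω_rod × AP, with AP = 0.0776 m along the rod.
Components: V_Px = −rω sinθ − a·ω_rod·sinφ = -11.71 m/s;  V_Py = rω cosθ + a·ω_rod·cosφ = -1.658 m/s.
|V_P| = √(V_Px² + V_Py²) = 11.827 m/s.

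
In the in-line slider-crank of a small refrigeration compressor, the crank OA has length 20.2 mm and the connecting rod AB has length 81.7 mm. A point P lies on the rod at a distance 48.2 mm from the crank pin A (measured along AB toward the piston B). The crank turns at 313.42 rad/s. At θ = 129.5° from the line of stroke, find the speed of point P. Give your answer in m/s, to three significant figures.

4.72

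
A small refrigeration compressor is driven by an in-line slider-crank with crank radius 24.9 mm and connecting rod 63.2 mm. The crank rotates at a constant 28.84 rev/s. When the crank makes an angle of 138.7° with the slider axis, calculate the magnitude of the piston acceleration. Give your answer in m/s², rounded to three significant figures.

558

ω = 2π·28.8 = 181.2 rad/s
x(θ) = r cosθ + √(L² − r² sin²θ); with ω constant, a = ω²·d²x/dθ².
d²x/dθ² = −r cosθ − r²(cos2θ)/√u − r⁴ sin²2θ/(4u^{3/2}),  u = L² − r² sin²θ = 0.00372416 m².
Substituting r = 0.0249 m, L = 0.0632 m, θ = 138.7°: d²x/dθ² = +0.016982 m.
a = ω²·d²x/dθ² = (181.2)²·(+0.016982) = +557.62 m/s²;  |a| = 557.62 m/s².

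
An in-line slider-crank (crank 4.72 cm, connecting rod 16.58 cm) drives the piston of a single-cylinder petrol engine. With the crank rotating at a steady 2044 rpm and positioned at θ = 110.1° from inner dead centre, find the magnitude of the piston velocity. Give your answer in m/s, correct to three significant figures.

ω = 2π·2044/60 = 214 rad/s
For an in-line slider-crank, x = r cosθ + √(L² − r² sin²θ), so v = −rω sinθ·[1 + r cosθ/√(L² − r² sin²θ)].
With r = 0.0472 m, L = 0.1658 m, θ = 110.1°: √(L² − r² sin²θ) = 0.15977 m.
v = −0.0472·214·0.93909·[1 + 0.0472·-0.34366/0.15977] = -8.5244 m/s.
|v| = 8.5244 m/s.

8.52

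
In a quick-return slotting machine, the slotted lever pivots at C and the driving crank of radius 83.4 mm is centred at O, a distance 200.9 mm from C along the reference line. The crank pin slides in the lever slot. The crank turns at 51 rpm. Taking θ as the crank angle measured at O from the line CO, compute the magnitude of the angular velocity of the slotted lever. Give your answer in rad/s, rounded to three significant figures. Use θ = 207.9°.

2.37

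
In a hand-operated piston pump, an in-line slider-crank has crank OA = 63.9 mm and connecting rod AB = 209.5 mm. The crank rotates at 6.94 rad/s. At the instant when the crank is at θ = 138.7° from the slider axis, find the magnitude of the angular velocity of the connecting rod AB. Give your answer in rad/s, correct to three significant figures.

ω = 6.94 rad/s
The rod makes angle φ with the slider axis where L sinφ = r sinθ; differentiating, L cosφ·φ̇ = r ω cosθ.
L cosφ = √(L² − r² sin²θ) = 0.20521 m.
|ω_rod| = r ω |cosθ| / √(L² − r² sin²θ) = 0.0639·6.94·0.75126/0.20521 = 1.6235 rad/s.

1.62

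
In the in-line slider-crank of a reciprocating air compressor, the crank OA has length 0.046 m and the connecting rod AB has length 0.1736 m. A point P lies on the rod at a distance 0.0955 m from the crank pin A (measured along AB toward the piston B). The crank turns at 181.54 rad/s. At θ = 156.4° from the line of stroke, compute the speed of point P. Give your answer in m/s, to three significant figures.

4.50

ω = 181.5 rad/s.  Crank-pin speed |V_A| = rω = 8.3508 m/s, perpendicular to OA.
Rod angle: sinφ = −(r/L) sinθ ⇒ φ = -6.090°; ω_rod = −rω cosθ/√(L²−r²sin²θ) = +44.331 rad/s.
V_P = V_A + ω_rod × AP, with AP = 0.0955 m along the rod.
Components: V_Px = −rω sinθ − a·ω_rod·sinφ = -2.8941 m/s;  V_Py = rω cosθ + a·ω_rod·cosφ = -3.4427 m/s.
|V_P| = √(V_Px² + V_Py²) = 4.4976 m/s.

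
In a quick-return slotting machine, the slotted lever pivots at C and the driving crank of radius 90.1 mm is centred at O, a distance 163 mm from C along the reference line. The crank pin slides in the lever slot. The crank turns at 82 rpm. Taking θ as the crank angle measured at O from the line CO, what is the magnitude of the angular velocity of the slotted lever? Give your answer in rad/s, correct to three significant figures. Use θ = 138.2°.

1.90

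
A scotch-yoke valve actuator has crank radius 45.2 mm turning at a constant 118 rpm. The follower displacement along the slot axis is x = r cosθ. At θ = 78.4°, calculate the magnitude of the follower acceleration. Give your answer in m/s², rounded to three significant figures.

1.39

ω = 12.36 rad/s (from 118 rpm).
x = r cosθ ⇒ ẍ = −rω² cosθ (ω constant).
|a| = rω²|cosθ| = 0.0452·(12.36)²·|cos 78.4°| = 1.3878 m/s².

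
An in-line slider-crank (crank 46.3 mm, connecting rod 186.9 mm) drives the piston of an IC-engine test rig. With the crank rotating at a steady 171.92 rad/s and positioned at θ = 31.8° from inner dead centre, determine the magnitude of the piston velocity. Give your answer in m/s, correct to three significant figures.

ω = 171.9 rad/s
For an in-line slider-crank, x = r cosθ + √(L² − r² sin²θ), so v = −rω sinθ·[1 + r cosθ/√(L² − r² sin²θ)].
With r = 0.0463 m, L = 0.1869 m, θ = 31.8°: √(L² − r² sin²θ) = 0.1853 m.
v = −0.0463·171.9·0.52696·[1 + 0.0463·0.84989/0.1853] = -5.0853 m/s.
|v| = 5.0853 m/s.

5.09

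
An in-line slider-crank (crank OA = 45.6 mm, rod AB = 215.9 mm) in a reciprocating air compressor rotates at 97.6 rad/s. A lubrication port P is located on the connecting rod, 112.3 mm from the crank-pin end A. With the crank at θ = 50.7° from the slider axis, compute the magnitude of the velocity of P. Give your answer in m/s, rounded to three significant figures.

ω = 97.6 rad/s.  Crank-pin speed |V_A| = rω = 4.4506 m/s, perpendicular to OA.
Rod angle: sinφ = −(r/L) sinθ ⇒ φ = -9.407°; ω_rod = −rω cosθ/√(L²−r²sin²θ) = -13.234 rad/s.
V_P = V_A + ω_rod × AP, with AP = 0.1123 m along the rod.
Components: V_Px = −rω sinθ − a·ω_rod·sinφ = -3.6869 m/s;  V_Py = rω cosθ + a·ω_rod·cosφ = +1.3527 m/s.
|V_P| = √(V_Px² + V_Py²) = 3.9272 m/s.

3.93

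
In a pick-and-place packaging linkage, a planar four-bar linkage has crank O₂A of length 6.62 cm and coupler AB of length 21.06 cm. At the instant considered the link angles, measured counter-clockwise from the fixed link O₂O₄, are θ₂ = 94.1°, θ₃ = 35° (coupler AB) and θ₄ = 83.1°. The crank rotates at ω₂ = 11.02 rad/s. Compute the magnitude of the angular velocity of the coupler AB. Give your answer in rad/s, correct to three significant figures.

ω₂ = 11.02 rad/s
Differentiating the loop-closure r₂e^{iθ₂}+r₃e^{iθ₃}=r₁+r₄e^{iθ₄} gives r₂ω₂e^{iθ₂}+r₃ω₃e^{iθ₃}=r₄ω₄e^{iθ₄}.
Eliminating the other unknown: ω₃ = r₂ω₂ sin(θ₄−θ₂) / [r₃ sin(θ₃−θ₄)].
Numerator sine = -0.19081; denominator sine = -0.74431.
Result = 0.0662·11.02·(-0.19081) / (0.2106·(-0.74431)) = +0.88803 rad/s; magnitude 0.88803 rad/s.

0.888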